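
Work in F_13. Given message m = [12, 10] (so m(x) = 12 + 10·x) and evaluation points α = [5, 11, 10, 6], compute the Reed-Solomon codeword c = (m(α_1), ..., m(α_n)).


c = [10, 5, 8, 7]

Message polynomial: m(x) = 12 + 10·x (mod 13).
For each evaluation point α_i, compute m(α_i) mod 13:
  α_1 = 5: Horner steps 10 → 10, so m(5) = 10.
  α_2 = 11: Horner steps 10 → 5, so m(11) = 5.
  α_3 = 10: Horner steps 10 → 8, so m(10) = 8.
  α_4 = 6: Horner steps 10 → 7, so m(6) = 7.
Codeword c = [10, 5, 8, 7] ∈ F_13^4.


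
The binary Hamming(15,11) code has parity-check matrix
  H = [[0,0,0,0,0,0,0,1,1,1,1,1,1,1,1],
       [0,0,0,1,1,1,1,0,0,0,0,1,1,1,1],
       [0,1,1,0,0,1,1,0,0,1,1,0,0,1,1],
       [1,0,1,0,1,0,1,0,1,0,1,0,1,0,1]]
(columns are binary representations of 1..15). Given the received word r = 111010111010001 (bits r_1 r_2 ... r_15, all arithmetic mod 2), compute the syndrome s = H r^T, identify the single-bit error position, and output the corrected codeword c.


s = (0, 1, 1, 1)^T, error position = 7, corrected codeword c = 111010011010001

Compute s = H r^T mod 2 one row at a time:
  s_1 = 1 + 1 + 0 + 1 + 0 + 0 + 0 + 1 = 4 ≡ 0 (mod 2).
  s_2 = 0 + 1 + 0 + 1 + 0 + 0 + 0 + 1 = 3 ≡ 1 (mod 2).
  s_3 = 1 + 1 + 0 + 1 + 0 + 1 + 0 + 1 = 5 ≡ 1 (mod 2).
  s_4 = 1 + 1 + 1 + 1 + 1 + 1 + 0 + 1 = 7 ≡ 1 (mod 2).
s = (0, 1, 1, 1)^T — this equals column 7 of H (binary 0111), so error is at position 7.
Correct: flip bit 7 of r = 111010111010001 to get c = 111010011010001.


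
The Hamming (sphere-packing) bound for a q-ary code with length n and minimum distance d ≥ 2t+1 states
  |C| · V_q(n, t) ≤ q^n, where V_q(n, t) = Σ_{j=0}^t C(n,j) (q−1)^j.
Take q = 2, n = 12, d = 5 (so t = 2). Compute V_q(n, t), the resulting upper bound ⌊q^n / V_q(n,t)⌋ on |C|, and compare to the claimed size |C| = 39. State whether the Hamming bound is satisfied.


V_q(n, t) = 79, q^n = 4096, Hamming bound = 51, |C| = 39 ≤ bound (satisfied).

Step 1: Compute V_q(n, t) = Σ_{j=0}^2 C(n, j) (q−1)^j.
  j = 0: C(12,0)·(1)^0 = 1·1 = 1.
  j = 1: C(12,1)·(1)^1 = 12·1 = 12.
  j = 2: C(12,2)·(1)^2 = 66·1 = 66.
  V_q(n, t) = 1 + 12 + 66 = 79.
Step 2: q^n = 2^12 = 4096.
Step 3: Hamming bound ⌊q^n / V_q(n,t)⌋ = ⌊4096/79⌋ = 51.
Step 4: Compare |C| = 39 to 51: satisfied.
The claimed |C| lies below the Hamming bound.


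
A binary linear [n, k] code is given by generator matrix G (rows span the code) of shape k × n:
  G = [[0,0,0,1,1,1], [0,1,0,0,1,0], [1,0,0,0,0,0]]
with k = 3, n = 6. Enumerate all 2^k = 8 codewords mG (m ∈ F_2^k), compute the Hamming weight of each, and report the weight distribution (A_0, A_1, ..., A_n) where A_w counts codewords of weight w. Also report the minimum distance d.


Weight distribution: A_0 = 1, A_1 = 1, A_2 = 1, A_3 = 3, A_4 = 2. Minimum distance d = 1.

Enumerate all 2^3 = 8 messages m ∈ F_2^3.
For each, compute codeword c = mG in F_2^6, then tally its weight.
  m = 000 → c = 000000, weight = 0.
  m = 100 → c = 000111, weight = 3.
  m = 010 → c = 010010, weight = 2.
  m = 110 → c = 010101, weight = 3.
  m = 001 → c = 100000, weight = 1.
  m = 101 → c = 100111, weight = 4.
  m = 011 → c = 110010, weight = 3.
  m = 111 → c = 110101, weight = 4.
Tally weights:
  weight 0: 1 codewords.
  weight 1: 1 codewords.
  weight 2: 1 codewords.
  weight 3: 3 codewords.
  weight 4: 2 codewords.
Minimum distance d = smallest w > 0 with A_w > 0 = 1.
Sanity: Σ A_w = 8 = 2^3 = 8 ✓.


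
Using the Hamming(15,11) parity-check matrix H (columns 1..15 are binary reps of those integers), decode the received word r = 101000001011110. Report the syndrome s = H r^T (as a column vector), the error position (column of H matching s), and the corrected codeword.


s = (1, 1, 1, 1)^T, error position = 15, corrected codeword c = 101000001011111

Compute s = H r^T mod 2 one row at a time:
  s_1 = 0 + 1 + 0 + 1 + 1 + 1 + 1 + 0 = 5 ≡ 1 (mod 2).
  s_2 = 0 + 0 + 0 + 0 + 1 + 1 + 1 + 0 = 3 ≡ 1 (mod 2).
  s_3 = 0 + 1 + 0 + 0 + 0 + 1 + 1 + 0 = 3 ≡ 1 (mod 2).
  s_4 = 1 + 1 + 0 + 0 + 1 + 1 + 1 + 0 = 5 ≡ 1 (mod 2).
s = (1, 1, 1, 1)^T — this equals column 15 of H (binary 1111), so error is at position 15.
Correct: flip bit 15 of r = 101000001011110 to get c = 101000001011111.


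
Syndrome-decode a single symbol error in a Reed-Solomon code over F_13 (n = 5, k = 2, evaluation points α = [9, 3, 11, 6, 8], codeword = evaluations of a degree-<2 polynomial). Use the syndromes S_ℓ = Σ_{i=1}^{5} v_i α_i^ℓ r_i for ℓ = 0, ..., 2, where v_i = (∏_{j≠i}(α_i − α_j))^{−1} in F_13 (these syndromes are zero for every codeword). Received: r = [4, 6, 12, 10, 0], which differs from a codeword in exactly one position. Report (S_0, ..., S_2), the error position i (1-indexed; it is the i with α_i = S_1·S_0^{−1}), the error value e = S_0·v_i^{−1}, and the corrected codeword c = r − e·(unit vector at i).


S = (5, 4, 11), error at position 4, error magnitude e = 5, c = [4, 6, 12, 5, 0].

Step 1: column multipliers v_i = (∏_{j≠i}(α_i − α_j))^{−1} mod 13.
  i = 1 (α = 9): (9−3)(9−11)(9−6)(9−8) = 6·(−2)·3·1 = −36 ≡ 3, so v_1 = 3^{−1} = 9 (mod 13).
  i = 2 (α = 3): (3−9)(3−11)(3−6)(3−8) = (−6)·(−8)·(−3)·(−5) = 720 ≡ 5, so v_2 = 5^{−1} = 8 (mod 13).
  i = 3 (α = 11): (11−9)(11−3)(11−6)(11−8) = 2·8·5·3 = 240 ≡ 6, so v_3 = 6^{−1} = 11 (mod 13).
  i = 4 (α = 6): (6−9)(6−3)(6−11)(6−8) = (−3)·3·(−5)·(−2) = −90 ≡ 1, so v_4 = 1^{−1} = 1 (mod 13).
  i = 5 (α = 8): (8−9)(8−3)(8−11)(8−6) = (−1)·5·(−3)·2 = 30 ≡ 4, so v_5 = 4^{−1} = 10 (mod 13).
  v = [9, 8, 11, 1, 10].
Step 2: syndromes of r = [4, 6, 12, 10, 0] (all sums mod 13).
  S_0 = Σ v_i r_i = 9·4 + 8·6 + 11·12 + 1·10 + 10·0 = 226 ≡ 5.
  S_1 = Σ v_i α_i r_i = 9·9·4 + 8·3·6 + 11·11·12 + 1·6·10 + 10·8·0 = 1980 ≡ 4.
  α_i^2 mod 13 = [3, 9, 4, 10, 12].
  S_2 = Σ v_i α_i^2 r_i = 9·3·4 + 8·9·6 + 11·4·12 + 1·10·10 + 10·12·0 = 1168 ≡ 11.
  S = (5, 4, 11) ≠ 0, so r is not a codeword (an error is present).
Step 3: locate the error. For a single error e at position i, S_ℓ = v_i·e·α_i^ℓ, so α_err = S_1/S_0.
  S_0^{−1} = 5^{−1} = 8 (mod 13), so α_err = 4·8 = 32 ≡ 6 = α_4. Error position i = 4.
  Consistency check: S_2/S_1 = 11·10 = 110 ≡ 6 = α_err ✓ (single-error assumption holds).
Step 4: error magnitude e = S_0/v_4 = S_0·∏_{j≠4}(α_4 − α_j) = 5·1 = 5 ≡ 5 (mod 13).
Step 5: correct position 4: c_4 = r_4 − e = 10 − 5 ≡ 5 (mod 13). Hence c = [4, 6, 12, 5, 0].
  Check: interpolating c through the α_i gives m(x) = 7 + 4·x (degree < 2) with m(α_i) = c_i for every i, so c is indeed a codeword.


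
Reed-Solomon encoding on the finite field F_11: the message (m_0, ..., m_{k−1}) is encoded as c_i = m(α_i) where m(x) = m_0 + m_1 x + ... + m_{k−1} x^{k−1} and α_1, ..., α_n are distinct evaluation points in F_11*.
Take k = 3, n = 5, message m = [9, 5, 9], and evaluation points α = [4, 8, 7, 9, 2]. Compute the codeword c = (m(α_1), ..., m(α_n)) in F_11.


c = [8, 9, 1, 2, 0]

Message polynomial: m(x) = 9 + 5·x + 9·x^2 (mod 11).
For each evaluation point α_i, compute m(α_i) mod 11:
  α_1 = 4: Horner steps 9 → 8 → 8, so m(4) = 8.
  α_2 = 8: Horner steps 9 → 0 → 9, so m(8) = 9.
  α_3 = 7: Horner steps 9 → 2 → 1, so m(7) = 1.
  α_4 = 9: Horner steps 9 → 9 → 2, so m(9) = 2.
  α_5 = 2: Horner steps 9 → 1 → 0, so m(2) = 0.
Codeword c = [8, 9, 1, 2, 0] ∈ F_11^5.


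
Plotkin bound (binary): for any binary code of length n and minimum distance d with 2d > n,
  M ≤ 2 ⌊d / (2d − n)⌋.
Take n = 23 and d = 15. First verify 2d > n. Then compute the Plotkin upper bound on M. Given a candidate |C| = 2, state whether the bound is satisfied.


Plotkin bound M ≤ 4; given |C| = 2 ≤ bound (satisfied).

Check applicability: 2d = 30, n = 23.
2d − n = 7 > 0, so Plotkin applies.
Compute d/(2d−n) = 15/7 ≈ 2.1429.
⌊d/(2d−n)⌋ = 2.
Plotkin bound: M ≤ 2·2 = 4.
Given |C| = 2, check: satisfied.
This |C| is below the Plotkin bound.


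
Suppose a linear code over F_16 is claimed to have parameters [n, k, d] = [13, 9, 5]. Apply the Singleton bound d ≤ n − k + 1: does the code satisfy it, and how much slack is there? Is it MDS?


Singleton RHS = n − k + 1 = 5, slack = 0, bound satisfied, MDS.

Singleton bound: d ≤ n − k + 1.
Here n = 13, k = 9, so n − k + 1 = 5.
Given d = 5, check d ≤ 5: YES.
Slack = (n − k + 1) − d = 0.
The code is MDS (slack = 0).
Description: the claimed parameters are [13, 9, 5]_16; such a code would be MDS (meets Singleton bound).


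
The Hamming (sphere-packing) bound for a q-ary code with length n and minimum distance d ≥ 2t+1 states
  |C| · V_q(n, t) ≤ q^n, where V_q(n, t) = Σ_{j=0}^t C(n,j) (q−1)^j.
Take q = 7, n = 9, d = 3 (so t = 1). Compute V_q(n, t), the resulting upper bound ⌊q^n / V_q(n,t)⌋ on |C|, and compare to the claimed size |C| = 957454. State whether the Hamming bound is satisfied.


V_q(n, t) = 55, q^n = 40353607, Hamming bound = 733701, |C| = 957454 > bound (violated).

Step 1: Compute V_q(n, t) = Σ_{j=0}^1 C(n, j) (q−1)^j.
  j = 0: C(9,0)·(6)^0 = 1·1 = 1.
  j = 1: C(9,1)·(6)^1 = 9·6 = 54.
  V_q(n, t) = 1 + 54 = 55.
Step 2: q^n = 7^9 = 40353607.
Step 3: Hamming bound ⌊q^n / V_q(n,t)⌋ = ⌊40353607/55⌋ = 733701.
Step 4: Compare |C| = 957454 to 733701: violated.
The claimed |C| lies above the Hamming bound, so no 7-ary code of length 9 with d ≥ 3 can have 957454 codewords.


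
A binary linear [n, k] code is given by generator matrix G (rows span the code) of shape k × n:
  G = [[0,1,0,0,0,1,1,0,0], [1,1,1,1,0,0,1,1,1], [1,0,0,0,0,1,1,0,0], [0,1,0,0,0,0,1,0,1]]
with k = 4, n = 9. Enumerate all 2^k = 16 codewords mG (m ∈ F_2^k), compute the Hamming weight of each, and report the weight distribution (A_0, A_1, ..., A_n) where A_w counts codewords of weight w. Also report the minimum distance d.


Weight distribution: A_0 = 1, A_2 = 2, A_3 = 4, A_4 = 3, A_5 = 2, A_6 = 2, A_7 = 2. Minimum distance d = 2.

Enumerate all 2^4 = 16 messages m ∈ F_2^4.
For each, compute codeword c = mG in F_2^9, then tally its weight.
  m = 0000 → c = 000000000, weight = 0.
  m = 1000 → c = 010001100, weight = 3.
  m = 0100 → c = 111100111, weight = 7.
  m = 1100 → c = 101101011, weight = 6.
  m = 0010 → c = 100001100, weight = 3.
  m = 1010 → c = 110000000, weight = 2.
  m = 0110 → c = 011101011, weight = 6.
  m = 1110 → c = 001100111, weight = 5.
  m = 0001 → c = 010000101, weight = 3.
  m = 1001 → c = 000001001, weight = 2.
  m = 0101 → c = 101100010, weight = 4.
  m = 1101 → c = 111101110, weight = 7.
  m = 0011 → c = 110001001, weight = 4.
  m = 1011 → c = 100000101, weight = 3.
  m = 0111 → c = 001101110, weight = 5.
  m = 1111 → c = 011100010, weight = 4.
Tally weights:
  weight 0: 1 codewords.
  weight 2: 2 codewords.
  weight 3: 4 codewords.
  weight 4: 3 codewords.
  weight 5: 2 codewords.
  weight 6: 2 codewords.
  weight 7: 2 codewords.
Minimum distance d = smallest w > 0 with A_w > 0 = 2.
Sanity: Σ A_w = 16 = 2^4 = 16 ✓.


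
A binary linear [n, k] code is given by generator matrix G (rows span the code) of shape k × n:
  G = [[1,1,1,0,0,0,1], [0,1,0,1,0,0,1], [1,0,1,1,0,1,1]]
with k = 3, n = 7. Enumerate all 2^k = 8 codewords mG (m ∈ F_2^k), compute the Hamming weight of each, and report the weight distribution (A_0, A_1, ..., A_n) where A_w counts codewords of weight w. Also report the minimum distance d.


Weight distribution: A_0 = 1, A_2 = 1, A_3 = 3, A_4 = 2, A_5 = 1. Minimum distance d = 2.

Enumerate all 2^3 = 8 messages m ∈ F_2^3.
For each, compute codeword c = mG in F_2^7, then tally its weight.
  m = 000 → c = 0000000, weight = 0.
  m = 100 → c = 1110001, weight = 4.
  m = 010 → c = 0101001, weight = 3.
  m = 110 → c = 1011000, weight = 3.
  m = 001 → c = 1011011, weight = 5.
  m = 101 → c = 0101010, weight = 3.
  m = 011 → c = 1110010, weight = 4.
  m = 111 → c = 0000011, weight = 2.
Tally weights:
  weight 0: 1 codewords.
  weight 2: 1 codewords.
  weight 3: 3 codewords.
  weight 4: 2 codewords.
  weight 5: 1 codewords.
Minimum distance d = smallest w > 0 with A_w > 0 = 2.
Sanity: Σ A_w = 8 = 2^3 = 8 ✓.


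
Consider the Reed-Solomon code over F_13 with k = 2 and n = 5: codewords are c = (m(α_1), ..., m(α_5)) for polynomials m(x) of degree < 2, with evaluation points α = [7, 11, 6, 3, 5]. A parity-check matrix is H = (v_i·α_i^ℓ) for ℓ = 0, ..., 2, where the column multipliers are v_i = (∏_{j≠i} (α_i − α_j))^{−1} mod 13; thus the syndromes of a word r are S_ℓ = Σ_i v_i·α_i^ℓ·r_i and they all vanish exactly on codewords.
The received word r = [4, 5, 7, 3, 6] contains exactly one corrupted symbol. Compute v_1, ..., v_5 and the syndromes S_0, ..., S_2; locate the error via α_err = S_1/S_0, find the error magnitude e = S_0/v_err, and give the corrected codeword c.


S = (11, 3, 2), error at position 5, error magnitude e = 9, c = [4, 5, 7, 3, 10].

Step 1: column multipliers v_i = (∏_{j≠i}(α_i − α_j))^{−1} mod 13.
  i = 1 (α = 7): (7−11)(7−6)(7−3)(7−5) = (−4)·1·4·2 = −32 ≡ 7, so v_1 = 7^{−1} = 2 (mod 13).
  i = 2 (α = 11): (11−7)(11−6)(11−3)(11−5) = 4·5·8·6 = 960 ≡ 11, so v_2 = 11^{−1} = 6 (mod 13).
  i = 3 (α = 6): (6−7)(6−11)(6−3)(6−5) = (−1)·(−5)·3·1 = 15 ≡ 2, so v_3 = 2^{−1} = 7 (mod 13).
  i = 4 (α = 3): (3−7)(3−11)(3−6)(3−5) = (−4)·(−8)·(−3)·(−2) = 192 ≡ 10, so v_4 = 10^{−1} = 4 (mod 13).
  i = 5 (α = 5): (5−7)(5−11)(5−6)(5−3) = (−2)·(−6)·(−1)·2 = −24 ≡ 2, so v_5 = 2^{−1} = 7 (mod 13).
  v = [2, 6, 7, 4, 7].
Step 2: syndromes of r = [4, 5, 7, 3, 6] (all sums mod 13).
  S_0 = Σ v_i r_i = 2·4 + 6·5 + 7·7 + 4·3 + 7·6 = 141 ≡ 11.
  S_1 = Σ v_i α_i r_i = 2·7·4 + 6·11·5 + 7·6·7 + 4·3·3 + 7·5·6 = 926 ≡ 3.
  α_i^2 mod 13 = [10, 4, 10, 9, 12].
  S_2 = Σ v_i α_i^2 r_i = 2·10·4 + 6·4·5 + 7·10·7 + 4·9·3 + 7·12·6 = 1302 ≡ 2.
  S = (11, 3, 2) ≠ 0, so r is not a codeword (an error is present).
Step 3: locate the error. For a single error e at position i, S_ℓ = v_i·e·α_i^ℓ, so α_err = S_1/S_0.
  S_0^{−1} = 11^{−1} = 6 (mod 13), so α_err = 3·6 = 18 ≡ 5 = α_5. Error position i = 5.
  Consistency check: S_2/S_1 = 2·9 = 18 ≡ 5 = α_err ✓ (single-error assumption holds).
Step 4: error magnitude e = S_0/v_5 = S_0·∏_{j≠5}(α_5 − α_j) = 11·2 = 22 ≡ 9 (mod 13).
Step 5: correct position 5: c_5 = r_5 − e = 6 − 9 ≡ 10 (mod 13). Hence c = [4, 5, 7, 3, 10].
  Check: interpolating c through the α_i gives m(x) = 12 + 10·x (degree < 2) with m(α_i) = c_i for every i, so c is indeed a codeword.


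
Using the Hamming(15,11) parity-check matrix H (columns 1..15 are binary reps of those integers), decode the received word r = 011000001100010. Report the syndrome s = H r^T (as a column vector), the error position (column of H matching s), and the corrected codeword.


s = (1, 1, 0, 0)^T, error position = 12, corrected codeword c = 011000001101010

Compute s = H r^T mod 2 one row at a time:
  s_1 = 0 + 1 + 1 + 0 + 0 + 0 + 1 + 0 = 3 ≡ 1 (mod 2).
  s_2 = 0 + 0 + 0 + 0 + 0 + 0 + 1 + 0 = 1 ≡ 1 (mod 2).
  s_3 = 1 + 1 + 0 + 0 + 1 + 0 + 1 + 0 = 4 ≡ 0 (mod 2).
  s_4 = 0 + 1 + 0 + 0 + 1 + 0 + 0 + 0 = 2 ≡ 0 (mod 2).
s = (1, 1, 0, 0)^T — this equals column 12 of H (binary 1100), so error is at position 12.
Correct: flip bit 12 of r = 011000001100010 to get c = 011000001101010.


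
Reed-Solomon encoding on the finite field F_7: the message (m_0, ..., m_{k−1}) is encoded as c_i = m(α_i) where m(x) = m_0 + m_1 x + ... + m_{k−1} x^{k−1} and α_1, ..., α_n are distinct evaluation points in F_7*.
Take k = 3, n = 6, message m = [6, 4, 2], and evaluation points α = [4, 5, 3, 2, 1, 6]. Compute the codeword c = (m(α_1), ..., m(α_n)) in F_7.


c = [5, 6, 1, 1, 5, 4]

Message polynomial: m(x) = 6 + 4·x + 2·x^2 (mod 7).
For each evaluation point α_i, compute m(α_i) mod 7:
  α_1 = 4: Horner steps 2 → 5 → 5, so m(4) = 5.
  α_2 = 5: Horner steps 2 → 0 → 6, so m(5) = 6.
  α_3 = 3: Horner steps 2 → 3 → 1, so m(3) = 1.
  α_4 = 2: Horner steps 2 → 1 → 1, so m(2) = 1.
  α_5 = 1: Horner steps 2 → 6 → 5, so m(1) = 5.
  α_6 = 6: Horner steps 2 → 2 → 4, so m(6) = 4.
Codeword c = [5, 6, 1, 1, 5, 4] ∈ F_7^6.


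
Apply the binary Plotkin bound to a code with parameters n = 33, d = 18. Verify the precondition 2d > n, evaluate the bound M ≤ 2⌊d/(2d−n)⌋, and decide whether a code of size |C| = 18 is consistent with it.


Plotkin bound M ≤ 12; given |C| = 18 > bound (violated).

Check applicability: 2d = 36, n = 33.
2d − n = 3 > 0, so Plotkin applies.
Compute d/(2d−n) = 18/3 ≈ 6.0000.
⌊d/(2d−n)⌋ = 6.
Plotkin bound: M ≤ 2·6 = 12.
Given |C| = 18, check: VIOLATED.
This |C| is above the Plotkin bound, so no binary code with n = 33, d = 18 and 18 codewords exists.


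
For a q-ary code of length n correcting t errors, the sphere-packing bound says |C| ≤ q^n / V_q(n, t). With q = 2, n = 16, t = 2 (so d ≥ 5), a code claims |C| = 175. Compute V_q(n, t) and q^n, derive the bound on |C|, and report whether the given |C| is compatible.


V_q(n, t) = 137, q^n = 65536, Hamming bound = 478, |C| = 175 ≤ bound (satisfied).

Step 1: Compute V_q(n, t) = Σ_{j=0}^2 C(n, j) (q−1)^j.
  j = 0: C(16,0)·(1)^0 = 1·1 = 1.
  j = 1: C(16,1)·(1)^1 = 16·1 = 16.
  j = 2: C(16,2)·(1)^2 = 120·1 = 120.
  V_q(n, t) = 1 + 16 + 120 = 137.
Step 2: q^n = 2^16 = 65536.
Step 3: Hamming bound ⌊q^n / V_q(n,t)⌋ = ⌊65536/137⌋ = 478.
Step 4: Compare |C| = 175 to 478: satisfied.
The claimed |C| lies below the Hamming bound.


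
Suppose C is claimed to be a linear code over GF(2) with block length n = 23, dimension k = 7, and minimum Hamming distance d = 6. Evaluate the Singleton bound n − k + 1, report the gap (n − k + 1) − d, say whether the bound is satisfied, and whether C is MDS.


Singleton RHS = n − k + 1 = 17, slack = 11, bound satisfied, not MDS.

Singleton bound: d ≤ n − k + 1.
Here n = 23, k = 7, so n − k + 1 = 17.
Given d = 6, check d ≤ 17: YES.
Slack = (n − k + 1) − d = 11.
The code is NOT MDS (slack = 11 > 0).
Description: the claimed parameters are [23, 7, 6]_2; such a code would be non-MDS.


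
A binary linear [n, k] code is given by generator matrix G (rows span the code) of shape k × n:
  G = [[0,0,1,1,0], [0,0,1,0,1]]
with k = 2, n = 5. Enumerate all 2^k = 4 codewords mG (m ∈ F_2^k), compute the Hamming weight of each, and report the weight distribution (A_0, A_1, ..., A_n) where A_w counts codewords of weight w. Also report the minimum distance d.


Weight distribution: A_0 = 1, A_2 = 3. Minimum distance d = 2.

Enumerate all 2^2 = 4 messages m ∈ F_2^2.
For each, compute codeword c = mG in F_2^5, then tally its weight.
  m = 00 → c = 00000, weight = 0.
  m = 10 → c = 00110, weight = 2.
  m = 01 → c = 00101, weight = 2.
  m = 11 → c = 00011, weight = 2.
Tally weights:
  weight 0: 1 codewords.
  weight 2: 3 codewords.
Minimum distance d = smallest w > 0 with A_w > 0 = 2.
Sanity: Σ A_w = 4 = 2^2 = 4 ✓.


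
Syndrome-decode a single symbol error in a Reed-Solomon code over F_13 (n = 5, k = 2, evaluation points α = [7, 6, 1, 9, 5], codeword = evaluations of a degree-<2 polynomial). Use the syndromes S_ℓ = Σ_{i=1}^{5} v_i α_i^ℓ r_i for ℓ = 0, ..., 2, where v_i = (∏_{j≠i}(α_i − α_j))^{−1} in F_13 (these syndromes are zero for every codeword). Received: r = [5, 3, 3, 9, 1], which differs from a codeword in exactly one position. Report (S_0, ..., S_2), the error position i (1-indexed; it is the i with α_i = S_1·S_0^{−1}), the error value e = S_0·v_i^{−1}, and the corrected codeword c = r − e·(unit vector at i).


S = (8, 8, 8), error at position 3, error magnitude e = 10, c = [5, 3, 6, 9, 1].

Step 1: column multipliers v_i = (∏_{j≠i}(α_i − α_j))^{−1} mod 13.
  i = 1 (α = 7): (7−6)(7−1)(7−9)(7−5) = 1·6·(−2)·2 = −24 ≡ 2, so v_1 = 2^{−1} = 7 (mod 13).
  i = 2 (α = 6): (6−7)(6−1)(6−9)(6−5) = (−1)·5·(−3)·1 = 15 ≡ 2, so v_2 = 2^{−1} = 7 (mod 13).
  i = 3 (α = 1): (1−7)(1−6)(1−9)(1−5) = (−6)·(−5)·(−8)·(−4) = 960 ≡ 11, so v_3 = 11^{−1} = 6 (mod 13).
  i = 4 (α = 9): (9−7)(9−6)(9−1)(9−5) = 2·3·8·4 = 192 ≡ 10, so v_4 = 10^{−1} = 4 (mod 13).
  i = 5 (α = 5): (5−7)(5−6)(5−1)(5−9) = (−2)·(−1)·4·(−4) = −32 ≡ 7, so v_5 = 7^{−1} = 2 (mod 13).
  v = [7, 7, 6, 4, 2].
Step 2: syndromes of r = [5, 3, 3, 9, 1] (all sums mod 13).
  S_0 = Σ v_i r_i = 7·5 + 7·3 + 6·3 + 4·9 + 2·1 = 112 ≡ 8.
  S_1 = Σ v_i α_i r_i = 7·7·5 + 7·6·3 + 6·1·3 + 4·9·9 + 2·5·1 = 723 ≡ 8.
  α_i^2 mod 13 = [10, 10, 1, 3, 12].
  S_2 = Σ v_i α_i^2 r_i = 7·10·5 + 7·10·3 + 6·1·3 + 4·3·9 + 2·12·1 = 710 ≡ 8.
  S = (8, 8, 8) ≠ 0, so r is not a codeword (an error is present).
Step 3: locate the error. For a single error e at position i, S_ℓ = v_i·e·α_i^ℓ, so α_err = S_1/S_0.
  S_0^{−1} = 8^{−1} = 5 (mod 13), so α_err = 8·5 = 40 ≡ 1 = α_3. Error position i = 3.
  Consistency check: S_2/S_1 = 8·5 = 40 ≡ 1 = α_err ✓ (single-error assumption holds).
Step 4: error magnitude e = S_0/v_3 = S_0·∏_{j≠3}(α_3 − α_j) = 8·11 = 88 ≡ 10 (mod 13).
Step 5: correct position 3: c_3 = r_3 − e = 3 − 10 ≡ 6 (mod 13). Hence c = [5, 3, 6, 9, 1].
  Check: interpolating c through the α_i gives m(x) = 4 + 2·x (degree < 2) with m(α_i) = c_i for every i, so c is indeed a codeword.


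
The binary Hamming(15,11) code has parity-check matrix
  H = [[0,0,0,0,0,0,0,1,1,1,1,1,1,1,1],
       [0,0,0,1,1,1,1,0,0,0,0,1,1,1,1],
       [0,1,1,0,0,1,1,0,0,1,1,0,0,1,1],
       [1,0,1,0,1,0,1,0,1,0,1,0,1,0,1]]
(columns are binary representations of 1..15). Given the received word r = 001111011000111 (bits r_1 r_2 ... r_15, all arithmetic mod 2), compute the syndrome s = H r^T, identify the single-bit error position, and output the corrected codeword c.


s = (1, 0, 0, 1)^T, error position = 9, corrected codeword c = 001111010000111

Compute s = H r^T mod 2 one row at a time:
  s_1 = 1 + 1 + 0 + 0 + 0 + 1 + 1 + 1 = 5 ≡ 1 (mod 2).
  s_2 = 1 + 1 + 1 + 0 + 0 + 1 + 1 + 1 = 6 ≡ 0 (mod 2).
  s_3 = 0 + 1 + 1 + 0 + 0 + 0 + 1 + 1 = 4 ≡ 0 (mod 2).
  s_4 = 0 + 1 + 1 + 0 + 1 + 0 + 1 + 1 = 5 ≡ 1 (mod 2).
s = (1, 0, 0, 1)^T — this equals column 9 of H (binary 1001), so error is at position 9.
Correct: flip bit 9 of r = 001111011000111 to get c = 001111010000111.


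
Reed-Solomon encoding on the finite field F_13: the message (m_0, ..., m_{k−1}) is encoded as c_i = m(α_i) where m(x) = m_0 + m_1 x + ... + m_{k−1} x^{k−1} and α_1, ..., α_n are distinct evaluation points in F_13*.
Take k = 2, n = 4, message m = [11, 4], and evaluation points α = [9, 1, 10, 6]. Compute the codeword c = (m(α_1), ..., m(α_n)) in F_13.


c = [8, 2, 12, 9]

Message polynomial: m(x) = 11 + 4·x (mod 13).
For each evaluation point α_i, compute m(α_i) mod 13:
  α_1 = 9: Horner steps 4 → 8, so m(9) = 8.
  α_2 = 1: Horner steps 4 → 2, so m(1) = 2.
  α_3 = 10: Horner steps 4 → 12, so m(10) = 12.
  α_4 = 6: Horner steps 4 → 9, so m(6) = 9.
Codeword c = [8, 2, 12, 9] ∈ F_13^4.


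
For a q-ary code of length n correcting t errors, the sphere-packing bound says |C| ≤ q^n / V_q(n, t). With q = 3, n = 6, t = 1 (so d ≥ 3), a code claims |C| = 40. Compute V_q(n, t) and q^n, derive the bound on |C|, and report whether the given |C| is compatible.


V_q(n, t) = 13, q^n = 729, Hamming bound = 56, |C| = 40 ≤ bound (satisfied).

Step 1: Compute V_q(n, t) = Σ_{j=0}^1 C(n, j) (q−1)^j.
  j = 0: C(6,0)·(2)^0 = 1·1 = 1.
  j = 1: C(6,1)·(2)^1 = 6·2 = 12.
  V_q(n, t) = 1 + 12 = 13.
Step 2: q^n = 3^6 = 729.
Step 3: Hamming bound ⌊q^n / V_q(n,t)⌋ = ⌊729/13⌋ = 56.
Step 4: Compare |C| = 40 to 56: satisfied.
The claimed |C| lies below the Hamming bound.


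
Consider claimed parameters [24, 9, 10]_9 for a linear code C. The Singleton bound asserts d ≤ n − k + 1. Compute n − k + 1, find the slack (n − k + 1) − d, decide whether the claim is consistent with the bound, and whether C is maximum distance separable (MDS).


Singleton RHS = n − k + 1 = 16, slack = 6, bound satisfied, not MDS.

Singleton bound: d ≤ n − k + 1.
Here n = 24, k = 9, so n − k + 1 = 16.
Given d = 10, check d ≤ 16: YES.
Slack = (n − k + 1) − d = 6.
The code is NOT MDS (slack = 6 > 0).
Description: the claimed parameters are [24, 9, 10]_9; such a code would be non-MDS.


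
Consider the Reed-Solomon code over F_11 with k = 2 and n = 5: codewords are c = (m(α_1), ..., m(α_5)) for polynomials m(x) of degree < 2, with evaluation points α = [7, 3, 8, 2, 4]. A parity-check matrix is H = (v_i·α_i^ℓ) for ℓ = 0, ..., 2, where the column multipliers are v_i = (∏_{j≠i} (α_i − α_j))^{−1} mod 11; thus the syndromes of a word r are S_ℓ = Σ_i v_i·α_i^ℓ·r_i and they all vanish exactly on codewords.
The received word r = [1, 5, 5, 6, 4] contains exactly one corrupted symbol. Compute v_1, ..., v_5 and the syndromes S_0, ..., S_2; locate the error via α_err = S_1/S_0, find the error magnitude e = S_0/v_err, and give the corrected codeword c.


S = (6, 4, 10), error at position 3, error magnitude e = 5, c = [1, 5, 0, 6, 4].

Step 1: column multipliers v_i = (∏_{j≠i}(α_i − α_j))^{−1} mod 11.
  i = 1 (α = 7): (7−3)(7−8)(7−2)(7−4) = 4·(−1)·5·3 = −60 ≡ 6, so v_1 = 6^{−1} = 2 (mod 11).
  i = 2 (α = 3): (3−7)(3−8)(3−2)(3−4) = (−4)·(−5)·1·(−1) = −20 ≡ 2, so v_2 = 2^{−1} = 6 (mod 11).
  i = 3 (α = 8): (8−7)(8−3)(8−2)(8−4) = 1·5·6·4 = 120 ≡ 10, so v_3 = 10^{−1} = 10 (mod 11).
  i = 4 (α = 2): (2−7)(2−3)(2−8)(2−4) = (−5)·(−1)·(−6)·(−2) = 60 ≡ 5, so v_4 = 5^{−1} = 9 (mod 11).
  i = 5 (α = 4): (4−7)(4−3)(4−8)(4−2) = (−3)·1·(−4)·2 = 24 ≡ 2, so v_5 = 2^{−1} = 6 (mod 11).
  v = [2, 6, 10, 9, 6].
Step 2: syndromes of r = [1, 5, 5, 6, 4] (all sums mod 11).
  S_0 = Σ v_i r_i = 2·1 + 6·5 + 10·5 + 9·6 + 6·4 = 160 ≡ 6.
  S_1 = Σ v_i α_i r_i = 2·7·1 + 6·3·5 + 10·8·5 + 9·2·6 + 6·4·4 = 708 ≡ 4.
  α_i^2 mod 11 = [5, 9, 9, 4, 5].
  S_2 = Σ v_i α_i^2 r_i = 2·5·1 + 6·9·5 + 10·9·5 + 9·4·6 + 6·5·4 = 1066 ≡ 10.
  S = (6, 4, 10) ≠ 0, so r is not a codeword (an error is present).
Step 3: locate the error. For a single error e at position i, S_ℓ = v_i·e·α_i^ℓ, so α_err = S_1/S_0.
  S_0^{−1} = 6^{−1} = 2 (mod 11), so α_err = 4·2 = 8 ≡ 8 = α_3. Error position i = 3.
  Consistency check: S_2/S_1 = 10·3 = 30 ≡ 8 = α_err ✓ (single-error assumption holds).
Step 4: error magnitude e = S_0/v_3 = S_0·∏_{j≠3}(α_3 − α_j) = 6·10 = 60 ≡ 5 (mod 11).
Step 5: correct position 3: c_3 = r_3 − e = 5 − 5 ≡ 0 (mod 11). Hence c = [1, 5, 0, 6, 4].
  Check: interpolating c through the α_i gives m(x) = 8 + 10·x (degree < 2) with m(α_i) = c_i for every i, so c is indeed a codeword.


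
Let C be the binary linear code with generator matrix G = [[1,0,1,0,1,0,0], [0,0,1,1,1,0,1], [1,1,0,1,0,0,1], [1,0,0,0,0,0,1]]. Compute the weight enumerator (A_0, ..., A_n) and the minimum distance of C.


Weight distribution: A_0 = 1, A_1 = 2, A_2 = 2, A_3 = 4, A_4 = 5, A_5 = 2. Minimum distance d = 1.

Enumerate all 2^4 = 16 messages m ∈ F_2^4.
For each, compute codeword c = mG in F_2^7, then tally its weight.
  m = 0000 → c = 0000000, weight = 0.
  m = 1000 → c = 1010100, weight = 3.
  m = 0100 → c = 0011101, weight = 4.
  m = 1100 → c = 1001001, weight = 3.
  m = 0010 → c = 1101001, weight = 4.
  m = 1010 → c = 0111101, weight = 5.
  m = 0110 → c = 1110100, weight = 4.
  m = 1110 → c = 0100000, weight = 1.
  m = 0001 → c = 1000001, weight = 2.
  m = 1001 → c = 0010101, weight = 3.
  m = 0101 → c = 1011100, weight = 4.
  m = 1101 → c = 0001000, weight = 1.
  m = 0011 → c = 0101000, weight = 2.
  m = 1011 → c = 1111100, weight = 5.
  m = 0111 → c = 0110101, weight = 4.
  m = 1111 → c = 1100001, weight = 3.
Tally weights:
  weight 0: 1 codewords.
  weight 1: 2 codewords.
  weight 2: 2 codewords.
  weight 3: 4 codewords.
  weight 4: 5 codewords.
  weight 5: 2 codewords.
Minimum distance d = smallest w > 0 with A_w > 0 = 1.
Sanity: Σ A_w = 16 = 2^4 = 16 ✓.


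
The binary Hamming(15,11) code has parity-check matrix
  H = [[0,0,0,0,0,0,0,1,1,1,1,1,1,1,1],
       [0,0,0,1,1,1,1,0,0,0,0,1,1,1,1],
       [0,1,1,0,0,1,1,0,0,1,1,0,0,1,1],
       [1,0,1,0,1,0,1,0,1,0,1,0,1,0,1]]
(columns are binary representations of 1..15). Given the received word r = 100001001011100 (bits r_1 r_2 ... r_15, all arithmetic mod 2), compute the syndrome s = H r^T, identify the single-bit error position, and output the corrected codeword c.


s = (0, 1, 0, 0)^T, error position = 4, corrected codeword c = 100101001011100

Compute s = H r^T mod 2 one row at a time:
  s_1 = 0 + 1 + 0 + 1 + 1 + 1 + 0 + 0 = 4 ≡ 0 (mod 2).
  s_2 = 0 + 0 + 1 + 0 + 1 + 1 + 0 + 0 = 3 ≡ 1 (mod 2).
  s_3 = 0 + 0 + 1 + 0 + 0 + 1 + 0 + 0 = 2 ≡ 0 (mod 2).
  s_4 = 1 + 0 + 0 + 0 + 1 + 1 + 1 + 0 = 4 ≡ 0 (mod 2).
s = (0, 1, 0, 0)^T — this equals column 4 of H (binary 0100), so error is at position 4.
Correct: flip bit 4 of r = 100001001011100 to get c = 100101001011100.


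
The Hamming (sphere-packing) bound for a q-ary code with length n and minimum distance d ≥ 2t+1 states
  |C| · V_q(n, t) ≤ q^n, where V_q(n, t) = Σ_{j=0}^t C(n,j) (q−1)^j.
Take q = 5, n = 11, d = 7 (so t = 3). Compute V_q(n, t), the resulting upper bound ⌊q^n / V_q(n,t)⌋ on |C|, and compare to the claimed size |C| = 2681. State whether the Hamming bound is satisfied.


V_q(n, t) = 11485, q^n = 48828125, Hamming bound = 4251, |C| = 2681 ≤ bound (satisfied).

Step 1: Compute V_q(n, t) = Σ_{j=0}^3 C(n, j) (q−1)^j.
  j = 0: C(11,0)·(4)^0 = 1·1 = 1.
  j = 1: C(11,1)·(4)^1 = 11·4 = 44.
  j = 2: C(11,2)·(4)^2 = 55·16 = 880.
  j = 3: C(11,3)·(4)^3 = 165·64 = 10560.
  V_q(n, t) = 1 + 44 + 880 + 10560 = 11485.
Step 2: q^n = 5^11 = 48828125.
Step 3: Hamming bound ⌊q^n / V_q(n,t)⌋ = ⌊48828125/11485⌋ = 4251.
Step 4: Compare |C| = 2681 to 4251: satisfied.
The claimed |C| lies below the Hamming bound.


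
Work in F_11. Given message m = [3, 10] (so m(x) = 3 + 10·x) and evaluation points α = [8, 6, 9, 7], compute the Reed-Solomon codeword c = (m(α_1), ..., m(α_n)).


c = [6, 8, 5, 7]

Message polynomial: m(x) = 3 + 10·x (mod 11).
For each evaluation point α_i, compute m(α_i) mod 11:
  α_1 = 8: Horner steps 10 → 6, so m(8) = 6.
  α_2 = 6: Horner steps 10 → 8, so m(6) = 8.
  α_3 = 9: Horner steps 10 → 5, so m(9) = 5.
  α_4 = 7: Horner steps 10 → 7, so m(7) = 7.
Codeword c = [6, 8, 5, 7] ∈ F_11^4.


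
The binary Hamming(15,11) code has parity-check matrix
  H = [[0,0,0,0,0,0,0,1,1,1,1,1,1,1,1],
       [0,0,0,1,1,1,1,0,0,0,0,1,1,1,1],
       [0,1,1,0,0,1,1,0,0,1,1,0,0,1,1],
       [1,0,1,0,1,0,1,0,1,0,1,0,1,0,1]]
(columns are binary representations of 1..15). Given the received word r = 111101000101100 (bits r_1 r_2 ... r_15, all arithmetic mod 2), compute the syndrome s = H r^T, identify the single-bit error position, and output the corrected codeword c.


s = (1, 0, 0, 1)^T, error position = 9, corrected codeword c = 111101001101100

Compute s = H r^T mod 2 one row at a time:
  s_1 = 0 + 0 + 1 + 0 + 1 + 1 + 0 + 0 = 3 ≡ 1 (mod 2).
  s_2 = 1 + 0 + 1 + 0 + 1 + 1 + 0 + 0 = 4 ≡ 0 (mod 2).
  s_3 = 1 + 1 + 1 + 0 + 1 + 0 + 0 + 0 = 4 ≡ 0 (mod 2).
  s_4 = 1 + 1 + 0 + 0 + 0 + 0 + 1 + 0 = 3 ≡ 1 (mod 2).
s = (1, 0, 0, 1)^T — this equals column 9 of H (binary 1001), so error is at position 9.
Correct: flip bit 9 of r = 111101000101100 to get c = 111101001101100.


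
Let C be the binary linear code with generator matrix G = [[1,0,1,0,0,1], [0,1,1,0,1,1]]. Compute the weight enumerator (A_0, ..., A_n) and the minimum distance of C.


Weight distribution: A_0 = 1, A_3 = 2, A_4 = 1. Minimum distance d = 3.

Enumerate all 2^2 = 4 messages m ∈ F_2^2.
For each, compute codeword c = mG in F_2^6, then tally its weight.
  m = 00 → c = 000000, weight = 0.
  m = 10 → c = 101001, weight = 3.
  m = 01 → c = 011011, weight = 4.
  m = 11 → c = 110010, weight = 3.
Tally weights:
  weight 0: 1 codewords.
  weight 3: 2 codewords.
  weight 4: 1 codewords.
Minimum distance d = smallest w > 0 with A_w > 0 = 3.
Sanity: Σ A_w = 4 = 2^2 = 4 ✓.


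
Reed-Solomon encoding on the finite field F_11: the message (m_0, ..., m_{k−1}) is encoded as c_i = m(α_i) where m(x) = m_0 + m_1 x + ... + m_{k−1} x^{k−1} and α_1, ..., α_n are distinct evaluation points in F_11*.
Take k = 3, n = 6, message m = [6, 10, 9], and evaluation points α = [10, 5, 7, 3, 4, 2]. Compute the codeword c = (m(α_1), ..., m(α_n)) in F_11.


c = [5, 6, 0, 7, 3, 7]

Message polynomial: m(x) = 6 + 10·x + 9·x^2 (mod 11).
For each evaluation point α_i, compute m(α_i) mod 11:
  α_1 = 10: Horner steps 9 → 1 → 5, so m(10) = 5.
  α_2 = 5: Horner steps 9 → 0 → 6, so m(5) = 6.
  α_3 = 7: Horner steps 9 → 7 → 0, so m(7) = 0.
  α_4 = 3: Horner steps 9 → 4 → 7, so m(3) = 7.
  α_5 = 4: Horner steps 9 → 2 → 3, so m(4) = 3.
  α_6 = 2: Horner steps 9 → 6 → 7, so m(2) = 7.
Codeword c = [5, 6, 0, 7, 3, 7] ∈ F_11^6.


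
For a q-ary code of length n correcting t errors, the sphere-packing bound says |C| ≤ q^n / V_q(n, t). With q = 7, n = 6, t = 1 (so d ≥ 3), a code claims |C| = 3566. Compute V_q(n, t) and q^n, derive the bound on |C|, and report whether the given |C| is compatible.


V_q(n, t) = 37, q^n = 117649, Hamming bound = 3179, |C| = 3566 > bound (violated).

Step 1: Compute V_q(n, t) = Σ_{j=0}^1 C(n, j) (q−1)^j.
  j = 0: C(6,0)·(6)^0 = 1·1 = 1.
  j = 1: C(6,1)·(6)^1 = 6·6 = 36.
  V_q(n, t) = 1 + 36 = 37.
Step 2: q^n = 7^6 = 117649.
Step 3: Hamming bound ⌊q^n / V_q(n,t)⌋ = ⌊117649/37⌋ = 3179.
Step 4: Compare |C| = 3566 to 3179: violated.
The claimed |C| lies above the Hamming bound, so no 7-ary code of length 6 with d ≥ 3 can have 3566 codewords.


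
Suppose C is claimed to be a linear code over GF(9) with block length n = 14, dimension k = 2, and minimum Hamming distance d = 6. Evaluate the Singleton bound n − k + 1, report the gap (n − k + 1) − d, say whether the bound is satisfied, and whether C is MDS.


Singleton RHS = n − k + 1 = 13, slack = 7, bound satisfied, not MDS.

Singleton bound: d ≤ n − k + 1.
Here n = 14, k = 2, so n − k + 1 = 13.
Given d = 6, check d ≤ 13: YES.
Slack = (n − k + 1) − d = 7.
The code is NOT MDS (slack = 7 > 0).
Description: the claimed parameters are [14, 2, 6]_9; such a code would be non-MDS.


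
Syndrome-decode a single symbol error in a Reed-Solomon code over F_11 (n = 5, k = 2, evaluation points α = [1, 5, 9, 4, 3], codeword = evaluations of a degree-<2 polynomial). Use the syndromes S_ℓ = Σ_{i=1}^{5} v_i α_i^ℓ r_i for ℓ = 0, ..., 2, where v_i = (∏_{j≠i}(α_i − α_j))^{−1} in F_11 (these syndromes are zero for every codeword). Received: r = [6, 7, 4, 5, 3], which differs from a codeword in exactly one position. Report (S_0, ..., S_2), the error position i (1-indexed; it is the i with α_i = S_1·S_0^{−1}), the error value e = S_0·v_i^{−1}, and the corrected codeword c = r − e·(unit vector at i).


S = (8, 8, 8), error at position 1, error magnitude e = 7, c = [10, 7, 4, 5, 3].

Step 1: column multipliers v_i = (∏_{j≠i}(α_i − α_j))^{−1} mod 11.
  i = 1 (α = 1): (1−5)(1−9)(1−4)(1−3) = (−4)·(−8)·(−3)·(−2) = 192 ≡ 5, so v_1 = 5^{−1} = 9 (mod 11).
  i = 2 (α = 5): (5−1)(5−9)(5−4)(5−3) = 4·(−4)·1·2 = −32 ≡ 1, so v_2 = 1^{−1} = 1 (mod 11).
  i = 3 (α = 9): (9−1)(9−5)(9−4)(9−3) = 8·4·5·6 = 960 ≡ 3, so v_3 = 3^{−1} = 4 (mod 11).
  i = 4 (α = 4): (4−1)(4−5)(4−9)(4−3) = 3·(−1)·(−5)·1 = 15 ≡ 4, so v_4 = 4^{−1} = 3 (mod 11).
  i = 5 (α = 3): (3−1)(3−5)(3−9)(3−4) = 2·(−2)·(−6)·(−1) = −24 ≡ 9, so v_5 = 9^{−1} = 5 (mod 11).
  v = [9, 1, 4, 3, 5].
Step 2: syndromes of r = [6, 7, 4, 5, 3] (all sums mod 11).
  S_0 = Σ v_i r_i = 9·6 + 1·7 + 4·4 + 3·5 + 5·3 = 107 ≡ 8.
  S_1 = Σ v_i α_i r_i = 9·1·6 + 1·5·7 + 4·9·4 + 3·4·5 + 5·3·3 = 338 ≡ 8.
  α_i^2 mod 11 = [1, 3, 4, 5, 9].
  S_2 = Σ v_i α_i^2 r_i = 9·1·6 + 1·3·7 + 4·4·4 + 3·5·5 + 5·9·3 = 349 ≡ 8.
  S = (8, 8, 8) ≠ 0, so r is not a codeword (an error is present).
Step 3: locate the error. For a single error e at position i, S_ℓ = v_i·e·α_i^ℓ, so α_err = S_1/S_0.
  S_0^{−1} = 8^{−1} = 7 (mod 11), so α_err = 8·7 = 56 ≡ 1 = α_1. Error position i = 1.
  Consistency check: S_2/S_1 = 8·7 = 56 ≡ 1 = α_err ✓ (single-error assumption holds).
Step 4: error magnitude e = S_0/v_1 = S_0·∏_{j≠1}(α_1 − α_j) = 8·5 = 40 ≡ 7 (mod 11).
Step 5: correct position 1: c_1 = r_1 − e = 6 − 7 ≡ 10 (mod 11). Hence c = [10, 7, 4, 5, 3].
  Check: interpolating c through the α_i gives m(x) = 8 + 2·x (degree < 2) with m(α_i) = c_i for every i, so c is indeed a codeword.


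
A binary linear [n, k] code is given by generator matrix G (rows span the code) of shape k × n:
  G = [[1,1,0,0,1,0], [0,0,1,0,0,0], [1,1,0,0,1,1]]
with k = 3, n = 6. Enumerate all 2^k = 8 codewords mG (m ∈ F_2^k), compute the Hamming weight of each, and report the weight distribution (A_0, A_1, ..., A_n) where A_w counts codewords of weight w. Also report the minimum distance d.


Weight distribution: A_0 = 1, A_1 = 2, A_2 = 1, A_3 = 1, A_4 = 2, A_5 = 1. Minimum distance d = 1.

Enumerate all 2^3 = 8 messages m ∈ F_2^3.
For each, compute codeword c = mG in F_2^6, then tally its weight.
  m = 000 → c = 000000, weight = 0.
  m = 100 → c = 110010, weight = 3.
  m = 010 → c = 001000, weight = 1.
  m = 110 → c = 111010, weight = 4.
  m = 001 → c = 110011, weight = 4.
  m = 101 → c = 000001, weight = 1.
  m = 011 → c = 111011, weight = 5.
  m = 111 → c = 001001, weight = 2.
Tally weights:
  weight 0: 1 codewords.
  weight 1: 2 codewords.
  weight 2: 1 codewords.
  weight 3: 1 codewords.
  weight 4: 2 codewords.
  weight 5: 1 codewords.
Minimum distance d = smallest w > 0 with A_w > 0 = 1.
Sanity: Σ A_w = 8 = 2^3 = 8 ✓.


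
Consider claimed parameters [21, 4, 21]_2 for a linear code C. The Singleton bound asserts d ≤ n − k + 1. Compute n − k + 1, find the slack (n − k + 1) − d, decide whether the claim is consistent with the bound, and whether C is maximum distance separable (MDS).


Singleton RHS = n − k + 1 = 18, slack = -3, bound violated (no such code; not MDS).

Singleton bound: d ≤ n − k + 1.
Here n = 21, k = 4, so n − k + 1 = 18.
Given d = 21, check d ≤ 18: NO.
Slack = (n − k + 1) − d = -3.
The slack is negative: d = 21 exceeds n − k + 1 = 18 by 3, so the Singleton bound is violated and no linear [21, 4, 21]_2 code can exist. In particular it is not MDS (MDS requires d = n − k + 1 exactly).
Description: the claimed parameters are [21, 4, 21]_2; such a code would be impossible (violates the Singleton bound).


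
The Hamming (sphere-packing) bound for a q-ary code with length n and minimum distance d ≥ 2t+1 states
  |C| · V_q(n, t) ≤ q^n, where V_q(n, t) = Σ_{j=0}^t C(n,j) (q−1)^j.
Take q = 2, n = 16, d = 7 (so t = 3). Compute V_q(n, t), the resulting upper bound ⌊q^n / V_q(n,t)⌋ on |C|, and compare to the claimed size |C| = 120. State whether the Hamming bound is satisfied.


V_q(n, t) = 697, q^n = 65536, Hamming bound = 94, |C| = 120 > bound (violated).

Step 1: Compute V_q(n, t) = Σ_{j=0}^3 C(n, j) (q−1)^j.
  j = 0: C(16,0)·(1)^0 = 1·1 = 1.
  j = 1: C(16,1)·(1)^1 = 16·1 = 16.
  j = 2: C(16,2)·(1)^2 = 120·1 = 120.
  j = 3: C(16,3)·(1)^3 = 560·1 = 560.
  V_q(n, t) = 1 + 16 + 120 + 560 = 697.
Step 2: q^n = 2^16 = 65536.
Step 3: Hamming bound ⌊q^n / V_q(n,t)⌋ = ⌊65536/697⌋ = 94.
Step 4: Compare |C| = 120 to 94: violated.
The claimed |C| lies above the Hamming bound, so no 2-ary code of length 16 with d ≥ 7 can have 120 codewords.


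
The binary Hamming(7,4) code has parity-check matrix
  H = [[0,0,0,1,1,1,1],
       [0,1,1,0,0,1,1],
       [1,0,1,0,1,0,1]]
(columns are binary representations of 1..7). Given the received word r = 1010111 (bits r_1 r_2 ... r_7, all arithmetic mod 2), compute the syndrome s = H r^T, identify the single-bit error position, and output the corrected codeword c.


s = (1, 1, 0)^T, error position = 6, corrected codeword c = 1010101

Compute s = H r^T mod 2 one row at a time:
  s_1 = 0 + 1 + 1 + 1 = 3 ≡ 1 (mod 2).
  s_2 = 0 + 1 + 1 + 1 = 3 ≡ 1 (mod 2).
  s_3 = 1 + 1 + 1 + 1 = 4 ≡ 0 (mod 2).
s = (1, 1, 0)^T — this equals column 6 of H (binary 110), so error is at position 6.
Correct: flip bit 6 of r = 1010111 to get c = 1010101.
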